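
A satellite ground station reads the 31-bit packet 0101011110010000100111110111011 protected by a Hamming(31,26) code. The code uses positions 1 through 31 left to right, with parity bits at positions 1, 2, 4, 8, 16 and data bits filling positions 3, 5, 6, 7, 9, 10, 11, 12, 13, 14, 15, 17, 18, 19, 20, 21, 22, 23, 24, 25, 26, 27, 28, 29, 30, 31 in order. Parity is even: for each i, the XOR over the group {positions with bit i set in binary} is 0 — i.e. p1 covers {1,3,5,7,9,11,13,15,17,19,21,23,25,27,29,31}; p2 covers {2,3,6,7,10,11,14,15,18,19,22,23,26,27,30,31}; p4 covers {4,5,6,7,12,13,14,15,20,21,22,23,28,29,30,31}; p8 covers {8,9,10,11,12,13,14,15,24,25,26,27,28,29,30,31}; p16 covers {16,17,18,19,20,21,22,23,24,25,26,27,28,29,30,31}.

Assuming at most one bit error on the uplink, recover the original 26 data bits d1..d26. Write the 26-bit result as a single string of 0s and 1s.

s1 (pos 1,3,5,7,9,11,13,15,17,19,21,23,25,27,29,31): 0⊕0⊕0⊕1⊕1⊕0⊕0⊕0⊕1⊕0⊕1⊕1⊕0⊕1⊕0⊕1 = 1
s2 (pos 2,3,6,7,10,11,14,15,18,19,22,23,26,27,30,31): 1⊕0⊕1⊕1⊕0⊕0⊕0⊕0⊕0⊕0⊕1⊕1⊕1⊕1⊕1⊕1 = 1
s4 (pos 4,5,6,7,12,13,14,15,20,21,22,23,28,29,30,31): 1⊕0⊕1⊕1⊕1⊕0⊕0⊕0⊕1⊕1⊕1⊕1⊕1⊕0⊕1⊕1 = 1
s8 (pos 8,9,10,11,12,13,14,15,24,25,26,27,28,29,30,31): 1⊕1⊕0⊕0⊕1⊕0⊕0⊕0⊕1⊕0⊕1⊕1⊕1⊕0⊕1⊕1 = 1
s16 (pos 16,17,18,19,20,21,22,23,24,25,26,27,28,29,30,31): 0⊕1⊕0⊕0⊕1⊕1⊕1⊕1⊕1⊕0⊕1⊕1⊕1⊕0⊕1⊕1 = 1
Syndrome s16…s1 = 11111 → error at position 31.
Flip position 31: 0101011110010000100111110111011 → 0101011110010000100111110111010
Read data bits from positions 3,5,6,7,9,10,11,12,13,14,15,17,18,19,20,21,22,23,24,25,26,27,28,29,30,31: 00111001000100111110111010

00111001000100111110111010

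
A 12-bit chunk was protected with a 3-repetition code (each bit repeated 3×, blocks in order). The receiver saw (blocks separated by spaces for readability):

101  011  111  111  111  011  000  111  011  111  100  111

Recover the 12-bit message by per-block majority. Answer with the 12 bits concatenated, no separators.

Block 1 (101): 2 ones → 1
Block 2 (011): 2 ones → 1
Block 3 (111): 3 ones → 1
Block 4 (111): 3 ones → 1
Block 5 (111): 3 ones → 1
Block 6 (011): 2 ones → 1
Block 7 (000): 0 ones → 0
Block 8 (111): 3 ones → 1
Block 9 (011): 2 ones → 1
Block 10 (111): 3 ones → 1
Block 11 (100): 1 one → 0
Block 12 (111): 3 ones → 1

111111011101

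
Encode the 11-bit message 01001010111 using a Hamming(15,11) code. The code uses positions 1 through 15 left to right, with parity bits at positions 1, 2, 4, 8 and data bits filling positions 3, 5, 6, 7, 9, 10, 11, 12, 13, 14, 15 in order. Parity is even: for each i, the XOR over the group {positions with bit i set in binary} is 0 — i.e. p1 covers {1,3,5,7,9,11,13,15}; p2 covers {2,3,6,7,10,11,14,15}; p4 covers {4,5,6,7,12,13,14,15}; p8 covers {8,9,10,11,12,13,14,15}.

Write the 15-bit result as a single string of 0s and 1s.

Place data at non-parity positions: p1 p2 0 p4 1 0 0 p8 1 0 1 0 1 1 1
p1 (pos 1,3,5,7,9,11,13,15): XOR of data positions = 0⊕1⊕0⊕1⊕1⊕1⊕1 = 1
p2 (pos 2,3,6,7,10,11,14,15): XOR of data positions = 0⊕0⊕0⊕0⊕1⊕1⊕1 = 1
p4 (pos 4,5,6,7,12,13,14,15): XOR of data positions = 1⊕0⊕0⊕0⊕1⊕1⊕1 = 0
p8 (pos 8,9,10,11,12,13,14,15): XOR of data positions = 1⊕0⊕1⊕0⊕1⊕1⊕1 = 1
Codeword: 110010011010111

110010011010111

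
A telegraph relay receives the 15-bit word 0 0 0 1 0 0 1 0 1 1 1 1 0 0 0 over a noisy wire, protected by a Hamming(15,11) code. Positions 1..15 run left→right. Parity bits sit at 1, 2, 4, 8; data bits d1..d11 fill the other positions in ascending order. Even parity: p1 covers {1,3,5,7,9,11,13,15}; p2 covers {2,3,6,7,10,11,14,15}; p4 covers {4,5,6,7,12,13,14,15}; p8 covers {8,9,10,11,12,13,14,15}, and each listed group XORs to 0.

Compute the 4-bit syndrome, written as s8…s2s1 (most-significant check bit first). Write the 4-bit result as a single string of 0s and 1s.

0111

s1 (pos 1,3,5,7,9,11,13,15): 0⊕0⊕0⊕1⊕1⊕1⊕0⊕0 = 1
s2 (pos 2,3,6,7,10,11,14,15): 0⊕0⊕0⊕1⊕1⊕1⊕0⊕0 = 1
s4 (pos 4,5,6,7,12,13,14,15): 1⊕0⊕0⊕1⊕1⊕0⊕0⊕0 = 1
s8 (pos 8,9,10,11,12,13,14,15): 0⊕1⊕1⊕1⊕1⊕0⊕0⊕0 = 0
Syndrome s8…s1 = 0111 → error at position 7.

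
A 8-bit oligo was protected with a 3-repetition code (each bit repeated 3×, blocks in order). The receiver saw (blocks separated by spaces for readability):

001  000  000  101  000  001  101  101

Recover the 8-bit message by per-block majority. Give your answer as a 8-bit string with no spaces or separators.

Block 1 (001): 1 one → 0
Block 2 (000): 0 ones → 0
Block 3 (000): 0 ones → 0
Block 4 (101): 2 ones → 1
Block 5 (000): 0 ones → 0
Block 6 (001): 1 one → 0
Block 7 (101): 2 ones → 1
Block 8 (101): 2 ones → 1

00010011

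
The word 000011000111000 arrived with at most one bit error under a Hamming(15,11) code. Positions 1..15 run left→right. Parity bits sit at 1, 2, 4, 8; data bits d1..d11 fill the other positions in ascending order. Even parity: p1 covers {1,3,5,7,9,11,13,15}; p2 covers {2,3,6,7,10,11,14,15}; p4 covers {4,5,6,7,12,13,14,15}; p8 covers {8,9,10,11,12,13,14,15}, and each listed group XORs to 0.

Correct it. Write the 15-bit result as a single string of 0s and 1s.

s1 (pos 1,3,5,7,9,11,13,15): 0⊕0⊕1⊕0⊕0⊕1⊕0⊕0 = 0
s2 (pos 2,3,6,7,10,11,14,15): 0⊕0⊕1⊕0⊕1⊕1⊕0⊕0 = 1
s4 (pos 4,5,6,7,12,13,14,15): 0⊕1⊕1⊕0⊕1⊕0⊕0⊕0 = 1
s8 (pos 8,9,10,11,12,13,14,15): 0⊕0⊕1⊕1⊕1⊕0⊕0⊕0 = 1
Syndrome s8…s1 = 1110 → error at position 14.
Flip position 14: 000011000111000 → 000011000111010

000011000111010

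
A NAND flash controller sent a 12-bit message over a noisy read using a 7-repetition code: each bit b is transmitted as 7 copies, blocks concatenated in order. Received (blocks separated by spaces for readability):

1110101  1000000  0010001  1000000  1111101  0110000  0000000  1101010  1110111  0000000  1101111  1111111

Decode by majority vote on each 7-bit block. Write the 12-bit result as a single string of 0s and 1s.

Block 1 (1110101): 5 ones → 1
Block 2 (1000000): 1 one → 0
Block 3 (0010001): 2 ones → 0
Block 4 (1000000): 1 one → 0
Block 5 (1111101): 6 ones → 1
Block 6 (0110000): 2 ones → 0
Block 7 (0000000): 0 ones → 0
Block 8 (1101010): 4 ones → 1
Block 9 (1110111): 6 ones → 1
Block 10 (0000000): 0 ones → 0
Block 11 (1101111): 6 ones → 1
Block 12 (1111111): 7 ones → 1

100010011011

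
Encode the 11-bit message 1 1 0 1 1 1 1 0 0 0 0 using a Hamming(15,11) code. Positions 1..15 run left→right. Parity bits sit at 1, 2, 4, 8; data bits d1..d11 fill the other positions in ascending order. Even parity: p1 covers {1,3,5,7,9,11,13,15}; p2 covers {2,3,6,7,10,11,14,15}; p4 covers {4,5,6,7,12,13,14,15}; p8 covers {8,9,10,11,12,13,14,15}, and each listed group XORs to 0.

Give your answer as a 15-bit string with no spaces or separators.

101010111110000

Place data at non-parity positions: p1 p2 1 p4 1 0 1 p8 1 1 1 0 0 0 0
p1 (pos 1,3,5,7,9,11,13,15): XOR of data positions = 1⊕1⊕1⊕1⊕1⊕0⊕0 = 1
p2 (pos 2,3,6,7,10,11,14,15): XOR of data positions = 1⊕0⊕1⊕1⊕1⊕0⊕0 = 0
p4 (pos 4,5,6,7,12,13,14,15): XOR of data positions = 1⊕0⊕1⊕0⊕0⊕0⊕0 = 0
p8 (pos 8,9,10,11,12,13,14,15): XOR of data positions = 1⊕1⊕1⊕0⊕0⊕0⊕0 = 1
Codeword: 101010111110000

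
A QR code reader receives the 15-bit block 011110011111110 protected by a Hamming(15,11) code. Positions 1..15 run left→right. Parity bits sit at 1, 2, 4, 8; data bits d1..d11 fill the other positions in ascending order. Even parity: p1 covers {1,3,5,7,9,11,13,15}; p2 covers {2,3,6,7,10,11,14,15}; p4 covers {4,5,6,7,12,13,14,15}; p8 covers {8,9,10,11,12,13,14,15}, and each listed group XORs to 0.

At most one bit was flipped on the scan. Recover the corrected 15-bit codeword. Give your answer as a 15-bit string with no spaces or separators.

s1 (pos 1,3,5,7,9,11,13,15): 0⊕1⊕1⊕0⊕1⊕1⊕1⊕0 = 1
s2 (pos 2,3,6,7,10,11,14,15): 1⊕1⊕0⊕0⊕1⊕1⊕1⊕0 = 1
s4 (pos 4,5,6,7,12,13,14,15): 1⊕1⊕0⊕0⊕1⊕1⊕1⊕0 = 1
s8 (pos 8,9,10,11,12,13,14,15): 1⊕1⊕1⊕1⊕1⊕1⊕1⊕0 = 1
Syndrome s8…s1 = 1111 → error at position 15.
Flip position 15: 011110011111110 → 011110011111111

011110011111111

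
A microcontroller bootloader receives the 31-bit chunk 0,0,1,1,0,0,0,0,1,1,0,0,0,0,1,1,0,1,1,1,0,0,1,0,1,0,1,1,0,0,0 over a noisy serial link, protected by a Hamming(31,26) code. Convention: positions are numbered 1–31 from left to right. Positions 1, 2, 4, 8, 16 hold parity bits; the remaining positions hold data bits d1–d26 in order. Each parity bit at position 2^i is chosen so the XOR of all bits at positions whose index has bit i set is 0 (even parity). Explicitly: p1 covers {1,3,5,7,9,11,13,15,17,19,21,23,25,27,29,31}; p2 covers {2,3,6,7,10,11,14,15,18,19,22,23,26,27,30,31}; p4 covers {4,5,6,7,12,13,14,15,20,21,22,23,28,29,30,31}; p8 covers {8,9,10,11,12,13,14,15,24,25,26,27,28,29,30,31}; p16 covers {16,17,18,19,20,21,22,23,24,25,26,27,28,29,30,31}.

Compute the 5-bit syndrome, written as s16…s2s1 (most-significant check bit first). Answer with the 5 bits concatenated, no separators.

s1 (pos 1,3,5,7,9,11,13,15,17,19,21,23,25,27,29,31): 0⊕1⊕0⊕0⊕1⊕0⊕0⊕1⊕0⊕1⊕0⊕1⊕1⊕1⊕0⊕0 = 1
s2 (pos 2,3,6,7,10,11,14,15,18,19,22,23,26,27,30,31): 0⊕1⊕0⊕0⊕1⊕0⊕0⊕1⊕1⊕1⊕0⊕1⊕0⊕1⊕0⊕0 = 1
s4 (pos 4,5,6,7,12,13,14,15,20,21,22,23,28,29,30,31): 1⊕0⊕0⊕0⊕0⊕0⊕0⊕1⊕1⊕0⊕0⊕1⊕1⊕0⊕0⊕0 = 1
s8 (pos 8,9,10,11,12,13,14,15,24,25,26,27,28,29,30,31): 0⊕1⊕1⊕0⊕0⊕0⊕0⊕1⊕0⊕1⊕0⊕1⊕1⊕0⊕0⊕0 = 0
s16 (pos 16,17,18,19,20,21,22,23,24,25,26,27,28,29,30,31): 1⊕0⊕1⊕1⊕1⊕0⊕0⊕1⊕0⊕1⊕0⊕1⊕1⊕0⊕0⊕0 = 0
Syndrome s16…s1 = 00111 → error at position 7.

00111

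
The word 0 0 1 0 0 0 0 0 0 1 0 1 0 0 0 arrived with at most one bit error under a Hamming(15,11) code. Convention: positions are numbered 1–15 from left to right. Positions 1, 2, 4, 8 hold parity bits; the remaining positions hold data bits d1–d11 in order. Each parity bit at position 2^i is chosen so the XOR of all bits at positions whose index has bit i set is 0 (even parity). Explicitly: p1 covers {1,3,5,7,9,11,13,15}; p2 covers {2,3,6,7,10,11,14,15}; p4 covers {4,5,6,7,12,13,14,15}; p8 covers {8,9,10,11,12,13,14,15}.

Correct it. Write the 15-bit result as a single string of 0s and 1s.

001010000101000

s1 (pos 1,3,5,7,9,11,13,15): 0⊕1⊕0⊕0⊕0⊕0⊕0⊕0 = 1
s2 (pos 2,3,6,7,10,11,14,15): 0⊕1⊕0⊕0⊕1⊕0⊕0⊕0 = 0
s4 (pos 4,5,6,7,12,13,14,15): 0⊕0⊕0⊕0⊕1⊕0⊕0⊕0 = 1
s8 (pos 8,9,10,11,12,13,14,15): 0⊕0⊕1⊕0⊕1⊕0⊕0⊕0 = 0
Syndrome s8…s1 = 0101 → error at position 5.
Flip position 5: 001000000101000 → 001010000101000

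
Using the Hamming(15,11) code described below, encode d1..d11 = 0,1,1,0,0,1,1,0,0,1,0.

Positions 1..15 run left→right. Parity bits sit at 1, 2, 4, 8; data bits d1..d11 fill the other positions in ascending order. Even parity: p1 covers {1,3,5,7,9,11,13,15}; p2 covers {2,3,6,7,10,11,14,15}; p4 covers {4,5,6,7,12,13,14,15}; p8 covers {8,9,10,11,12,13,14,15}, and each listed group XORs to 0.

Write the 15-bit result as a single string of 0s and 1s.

000111010110010

Place data at non-parity positions: p1 p2 0 p4 1 1 0 p8 0 1 1 0 0 1 0
p1 (pos 1,3,5,7,9,11,13,15): XOR of data positions = 0⊕1⊕0⊕0⊕1⊕0⊕0 = 0
p2 (pos 2,3,6,7,10,11,14,15): XOR of data positions = 0⊕1⊕0⊕1⊕1⊕1⊕0 = 0
p4 (pos 4,5,6,7,12,13,14,15): XOR of data positions = 1⊕1⊕0⊕0⊕0⊕1⊕0 = 1
p8 (pos 8,9,10,11,12,13,14,15): XOR of data positions = 0⊕1⊕1⊕0⊕0⊕1⊕0 = 1
Codeword: 000111010110010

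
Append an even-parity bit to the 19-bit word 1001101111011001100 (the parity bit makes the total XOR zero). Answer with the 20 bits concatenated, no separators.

XOR of the 19 data bits: 1⊕0⊕0⊕1⊕1⊕0⊕1⊕1⊕1⊕1⊕0⊕1⊕1⊕0⊕0⊕1⊕1⊕0⊕0 = 1
Parity bit = 1 (so all 20 bits XOR to 0).

10011011110110011001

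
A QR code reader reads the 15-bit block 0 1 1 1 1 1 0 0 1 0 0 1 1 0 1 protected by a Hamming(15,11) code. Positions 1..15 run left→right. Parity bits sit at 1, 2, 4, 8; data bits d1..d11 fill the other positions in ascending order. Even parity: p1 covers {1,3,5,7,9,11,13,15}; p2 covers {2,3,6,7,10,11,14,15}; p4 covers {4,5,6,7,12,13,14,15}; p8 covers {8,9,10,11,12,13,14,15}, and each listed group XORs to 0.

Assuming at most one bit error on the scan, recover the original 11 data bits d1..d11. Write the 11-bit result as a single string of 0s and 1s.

s1 (pos 1,3,5,7,9,11,13,15): 0⊕1⊕1⊕0⊕1⊕0⊕1⊕1 = 1
s2 (pos 2,3,6,7,10,11,14,15): 1⊕1⊕1⊕0⊕0⊕0⊕0⊕1 = 0
s4 (pos 4,5,6,7,12,13,14,15): 1⊕1⊕1⊕0⊕1⊕1⊕0⊕1 = 0
s8 (pos 8,9,10,11,12,13,14,15): 0⊕1⊕0⊕0⊕1⊕1⊕0⊕1 = 0
Syndrome s8…s1 = 0001 → error at position 1.
Flip position 1: 011111001001101 → 111111001001101
Read data bits from positions 3,5,6,7,9,10,11,12,13,14,15: 11101001101

11101001101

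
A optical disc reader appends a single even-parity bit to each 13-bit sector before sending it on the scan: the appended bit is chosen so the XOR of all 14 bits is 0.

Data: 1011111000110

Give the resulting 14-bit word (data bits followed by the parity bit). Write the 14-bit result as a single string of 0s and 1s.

10111110001100

XOR of the 13 data bits: 1⊕0⊕1⊕1⊕1⊕1⊕1⊕0⊕0⊕0⊕1⊕1⊕0 = 0
Parity bit = 0 (so all 14 bits XOR to 0).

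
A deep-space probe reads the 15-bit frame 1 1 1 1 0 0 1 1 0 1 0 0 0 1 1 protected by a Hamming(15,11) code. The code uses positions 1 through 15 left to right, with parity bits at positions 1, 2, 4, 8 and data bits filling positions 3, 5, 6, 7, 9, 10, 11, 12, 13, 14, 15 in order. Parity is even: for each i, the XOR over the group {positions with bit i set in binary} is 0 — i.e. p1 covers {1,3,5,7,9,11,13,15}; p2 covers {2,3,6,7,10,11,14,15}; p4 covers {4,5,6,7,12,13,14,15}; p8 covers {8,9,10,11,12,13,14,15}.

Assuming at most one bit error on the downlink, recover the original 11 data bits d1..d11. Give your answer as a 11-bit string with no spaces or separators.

10010100011

s1 (pos 1,3,5,7,9,11,13,15): 1⊕1⊕0⊕1⊕0⊕0⊕0⊕1 = 0
s2 (pos 2,3,6,7,10,11,14,15): 1⊕1⊕0⊕1⊕1⊕0⊕1⊕1 = 0
s4 (pos 4,5,6,7,12,13,14,15): 1⊕0⊕0⊕1⊕0⊕0⊕1⊕1 = 0
s8 (pos 8,9,10,11,12,13,14,15): 1⊕0⊕1⊕0⊕0⊕0⊕1⊕1 = 0
Syndrome s8…s1 = 0000 → no error.
Read data bits from positions 3,5,6,7,9,10,11,12,13,14,15: 10010100011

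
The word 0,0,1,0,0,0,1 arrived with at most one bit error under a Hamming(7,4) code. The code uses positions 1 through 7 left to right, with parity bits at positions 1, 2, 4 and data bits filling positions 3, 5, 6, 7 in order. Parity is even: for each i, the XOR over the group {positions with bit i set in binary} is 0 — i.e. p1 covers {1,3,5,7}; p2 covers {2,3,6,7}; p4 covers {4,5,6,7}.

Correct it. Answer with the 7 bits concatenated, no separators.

s1 (pos 1,3,5,7): 0⊕1⊕0⊕1 = 0
s2 (pos 2,3,6,7): 0⊕1⊕0⊕1 = 0
s4 (pos 4,5,6,7): 0⊕0⊕0⊕1 = 1
Syndrome s4…s1 = 100 → error at position 4.
Flip position 4: 0010001 → 0011001

0011001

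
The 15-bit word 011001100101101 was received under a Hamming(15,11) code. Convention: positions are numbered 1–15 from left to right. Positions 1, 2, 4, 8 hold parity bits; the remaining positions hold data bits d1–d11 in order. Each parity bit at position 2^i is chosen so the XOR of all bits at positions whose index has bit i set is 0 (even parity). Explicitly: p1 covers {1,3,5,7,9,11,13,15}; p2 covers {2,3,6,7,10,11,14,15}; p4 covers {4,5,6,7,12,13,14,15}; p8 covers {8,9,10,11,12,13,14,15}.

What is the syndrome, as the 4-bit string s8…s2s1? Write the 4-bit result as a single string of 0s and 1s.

s1 (pos 1,3,5,7,9,11,13,15): 0⊕1⊕0⊕1⊕0⊕0⊕1⊕1 = 0
s2 (pos 2,3,6,7,10,11,14,15): 1⊕1⊕1⊕1⊕1⊕0⊕0⊕1 = 0
s4 (pos 4,5,6,7,12,13,14,15): 0⊕0⊕1⊕1⊕1⊕1⊕0⊕1 = 1
s8 (pos 8,9,10,11,12,13,14,15): 0⊕0⊕1⊕0⊕1⊕1⊕0⊕1 = 0
Syndrome s8…s1 = 0100 → error at position 4.

0100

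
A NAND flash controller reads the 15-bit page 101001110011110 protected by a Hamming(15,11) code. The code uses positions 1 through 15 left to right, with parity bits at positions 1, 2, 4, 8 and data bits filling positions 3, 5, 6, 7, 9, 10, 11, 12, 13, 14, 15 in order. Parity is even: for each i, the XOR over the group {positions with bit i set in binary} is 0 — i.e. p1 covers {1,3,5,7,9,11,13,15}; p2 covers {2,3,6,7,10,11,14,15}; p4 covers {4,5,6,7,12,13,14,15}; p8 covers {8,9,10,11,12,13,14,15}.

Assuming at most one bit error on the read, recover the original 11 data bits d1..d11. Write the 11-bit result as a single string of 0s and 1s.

10110011111

s1 (pos 1,3,5,7,9,11,13,15): 1⊕1⊕0⊕1⊕0⊕1⊕1⊕0 = 1
s2 (pos 2,3,6,7,10,11,14,15): 0⊕1⊕1⊕1⊕0⊕1⊕1⊕0 = 1
s4 (pos 4,5,6,7,12,13,14,15): 0⊕0⊕1⊕1⊕1⊕1⊕1⊕0 = 1
s8 (pos 8,9,10,11,12,13,14,15): 1⊕0⊕0⊕1⊕1⊕1⊕1⊕0 = 1
Syndrome s8…s1 = 1111 → error at position 15.
Flip position 15: 101001110011110 → 101001110011111
Read data bits from positions 3,5,6,7,9,10,11,12,13,14,15: 10110011111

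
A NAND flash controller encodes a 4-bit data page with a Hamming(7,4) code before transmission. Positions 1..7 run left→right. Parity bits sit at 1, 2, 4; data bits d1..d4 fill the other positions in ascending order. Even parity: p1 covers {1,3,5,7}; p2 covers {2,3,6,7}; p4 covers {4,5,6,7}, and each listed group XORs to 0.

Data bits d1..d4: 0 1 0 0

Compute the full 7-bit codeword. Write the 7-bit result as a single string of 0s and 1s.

Place data at non-parity positions: p1 p2 0 p4 1 0 0
p1 (pos 1,3,5,7): XOR of data positions = 0⊕1⊕0 = 1
p2 (pos 2,3,6,7): XOR of data positions = 0⊕0⊕0 = 0
p4 (pos 4,5,6,7): XOR of data positions = 1⊕0⊕0 = 1
Codeword: 1001100

1001100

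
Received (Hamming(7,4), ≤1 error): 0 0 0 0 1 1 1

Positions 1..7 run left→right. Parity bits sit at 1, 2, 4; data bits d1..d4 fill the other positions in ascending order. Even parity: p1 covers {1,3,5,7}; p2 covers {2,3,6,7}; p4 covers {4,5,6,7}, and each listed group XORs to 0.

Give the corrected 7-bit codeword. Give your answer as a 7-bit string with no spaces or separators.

0001111

s1 (pos 1,3,5,7): 0⊕0⊕1⊕1 = 0
s2 (pos 2,3,6,7): 0⊕0⊕1⊕1 = 0
s4 (pos 4,5,6,7): 0⊕1⊕1⊕1 = 1
Syndrome s4…s1 = 100 → error at position 4.
Flip position 4: 0000111 → 0001111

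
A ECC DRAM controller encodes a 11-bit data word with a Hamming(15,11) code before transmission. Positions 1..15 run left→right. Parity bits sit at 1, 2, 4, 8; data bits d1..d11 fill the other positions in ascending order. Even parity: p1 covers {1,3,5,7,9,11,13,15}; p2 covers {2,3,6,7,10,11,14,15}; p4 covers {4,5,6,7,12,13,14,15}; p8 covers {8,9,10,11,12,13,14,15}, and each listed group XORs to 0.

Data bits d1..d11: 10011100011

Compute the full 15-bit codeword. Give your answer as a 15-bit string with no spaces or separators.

011100101100011

Place data at non-parity positions: p1 p2 1 p4 0 0 1 p8 1 1 0 0 0 1 1
p1 (pos 1,3,5,7,9,11,13,15): XOR of data positions = 1⊕0⊕1⊕1⊕0⊕0⊕1 = 0
p2 (pos 2,3,6,7,10,11,14,15): XOR of data positions = 1⊕0⊕1⊕1⊕0⊕1⊕1 = 1
p4 (pos 4,5,6,7,12,13,14,15): XOR of data positions = 0⊕0⊕1⊕0⊕0⊕1⊕1 = 1
p8 (pos 8,9,10,11,12,13,14,15): XOR of data positions = 1⊕1⊕0⊕0⊕0⊕1⊕1 = 0
Codeword: 011100101100011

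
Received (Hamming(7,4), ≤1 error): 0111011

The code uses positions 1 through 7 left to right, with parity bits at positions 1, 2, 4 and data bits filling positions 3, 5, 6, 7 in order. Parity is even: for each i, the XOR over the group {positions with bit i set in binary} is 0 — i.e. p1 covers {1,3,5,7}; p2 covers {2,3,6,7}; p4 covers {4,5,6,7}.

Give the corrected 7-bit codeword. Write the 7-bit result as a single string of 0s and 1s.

s1 (pos 1,3,5,7): 0⊕1⊕0⊕1 = 0
s2 (pos 2,3,6,7): 1⊕1⊕1⊕1 = 0
s4 (pos 4,5,6,7): 1⊕0⊕1⊕1 = 1
Syndrome s4…s1 = 100 → error at position 4.
Flip position 4: 0111011 → 0110011

0110011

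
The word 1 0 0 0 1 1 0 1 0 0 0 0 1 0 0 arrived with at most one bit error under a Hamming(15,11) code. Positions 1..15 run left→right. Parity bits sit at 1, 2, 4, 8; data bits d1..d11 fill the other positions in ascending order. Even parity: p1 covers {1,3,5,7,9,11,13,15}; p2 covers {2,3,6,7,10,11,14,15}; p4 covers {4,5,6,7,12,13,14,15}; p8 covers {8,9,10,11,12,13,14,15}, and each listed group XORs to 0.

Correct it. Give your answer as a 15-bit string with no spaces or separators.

100011110000100

s1 (pos 1,3,5,7,9,11,13,15): 1⊕0⊕1⊕0⊕0⊕0⊕1⊕0 = 1
s2 (pos 2,3,6,7,10,11,14,15): 0⊕0⊕1⊕0⊕0⊕0⊕0⊕0 = 1
s4 (pos 4,5,6,7,12,13,14,15): 0⊕1⊕1⊕0⊕0⊕1⊕0⊕0 = 1
s8 (pos 8,9,10,11,12,13,14,15): 1⊕0⊕0⊕0⊕0⊕1⊕0⊕0 = 0
Syndrome s8…s1 = 0111 → error at position 7.
Flip position 7: 100011010000100 → 100011110000100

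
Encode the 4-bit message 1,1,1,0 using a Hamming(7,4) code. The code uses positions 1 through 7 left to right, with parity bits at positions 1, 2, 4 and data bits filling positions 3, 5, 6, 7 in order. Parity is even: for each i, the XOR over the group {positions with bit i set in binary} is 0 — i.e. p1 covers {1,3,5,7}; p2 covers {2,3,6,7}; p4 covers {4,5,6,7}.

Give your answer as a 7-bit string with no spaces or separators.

Place data at non-parity positions: p1 p2 1 p4 1 1 0
p1 (pos 1,3,5,7): XOR of data positions = 1⊕1⊕0 = 0
p2 (pos 2,3,6,7): XOR of data positions = 1⊕1⊕0 = 0
p4 (pos 4,5,6,7): XOR of data positions = 1⊕1⊕0 = 0
Codeword: 0010110

0010110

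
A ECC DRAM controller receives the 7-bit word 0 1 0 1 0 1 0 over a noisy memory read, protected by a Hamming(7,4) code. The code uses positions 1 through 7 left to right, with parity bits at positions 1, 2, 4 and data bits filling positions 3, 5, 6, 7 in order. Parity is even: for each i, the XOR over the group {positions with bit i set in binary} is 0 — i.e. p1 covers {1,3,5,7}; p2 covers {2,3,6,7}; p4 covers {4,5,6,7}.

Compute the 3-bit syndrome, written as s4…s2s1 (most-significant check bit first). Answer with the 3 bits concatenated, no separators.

000

s1 (pos 1,3,5,7): 0⊕0⊕0⊕0 = 0
s2 (pos 2,3,6,7): 1⊕0⊕1⊕0 = 0
s4 (pos 4,5,6,7): 1⊕0⊕1⊕0 = 0
Syndrome s4…s1 = 000 → no error.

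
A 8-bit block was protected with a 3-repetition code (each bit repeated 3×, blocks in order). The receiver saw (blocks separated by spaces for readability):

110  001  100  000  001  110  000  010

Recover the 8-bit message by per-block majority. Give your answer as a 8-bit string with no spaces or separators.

10000100

Block 1 (110): 2 ones → 1
Block 2 (001): 1 one → 0
Block 3 (100): 1 one → 0
Block 4 (000): 0 ones → 0
Block 5 (001): 1 one → 0
Block 6 (110): 2 ones → 1
Block 7 (000): 0 ones → 0
Block 8 (010): 1 one → 0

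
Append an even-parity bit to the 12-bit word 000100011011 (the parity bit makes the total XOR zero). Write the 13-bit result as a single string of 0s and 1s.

0001000110111

XOR of the 12 data bits: 0⊕0⊕0⊕1⊕0⊕0⊕0⊕1⊕1⊕0⊕1⊕1 = 1
Parity bit = 1 (so all 13 bits XOR to 0).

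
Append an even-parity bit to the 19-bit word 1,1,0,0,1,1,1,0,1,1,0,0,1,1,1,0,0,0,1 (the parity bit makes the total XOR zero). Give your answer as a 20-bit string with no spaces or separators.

11001110110011100011

XOR of the 19 data bits: 1⊕1⊕0⊕0⊕1⊕1⊕1⊕0⊕1⊕1⊕0⊕0⊕1⊕1⊕1⊕0⊕0⊕0⊕1 = 1
Parity bit = 1 (so all 20 bits XOR to 0).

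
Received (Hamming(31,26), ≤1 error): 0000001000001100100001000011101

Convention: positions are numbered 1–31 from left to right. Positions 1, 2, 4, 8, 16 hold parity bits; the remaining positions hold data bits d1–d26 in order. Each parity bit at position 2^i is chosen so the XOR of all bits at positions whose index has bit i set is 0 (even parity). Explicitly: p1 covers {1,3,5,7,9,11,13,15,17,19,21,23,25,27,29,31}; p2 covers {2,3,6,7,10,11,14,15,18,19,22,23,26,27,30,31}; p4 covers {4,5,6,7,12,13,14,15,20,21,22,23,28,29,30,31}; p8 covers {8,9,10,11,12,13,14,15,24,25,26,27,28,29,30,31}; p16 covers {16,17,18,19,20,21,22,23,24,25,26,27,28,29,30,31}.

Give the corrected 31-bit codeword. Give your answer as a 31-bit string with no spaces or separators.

s1 (pos 1,3,5,7,9,11,13,15,17,19,21,23,25,27,29,31): 0⊕0⊕0⊕1⊕0⊕0⊕1⊕0⊕1⊕0⊕0⊕0⊕0⊕1⊕1⊕1 = 0
s2 (pos 2,3,6,7,10,11,14,15,18,19,22,23,26,27,30,31): 0⊕0⊕0⊕1⊕0⊕0⊕1⊕0⊕0⊕0⊕1⊕0⊕0⊕1⊕0⊕1 = 1
s4 (pos 4,5,6,7,12,13,14,15,20,21,22,23,28,29,30,31): 0⊕0⊕0⊕1⊕0⊕1⊕1⊕0⊕0⊕0⊕1⊕0⊕1⊕1⊕0⊕1 = 1
s8 (pos 8,9,10,11,12,13,14,15,24,25,26,27,28,29,30,31): 0⊕0⊕0⊕0⊕0⊕1⊕1⊕0⊕0⊕0⊕0⊕1⊕1⊕1⊕0⊕1 = 0
s16 (pos 16,17,18,19,20,21,22,23,24,25,26,27,28,29,30,31): 0⊕1⊕0⊕0⊕0⊕0⊕1⊕0⊕0⊕0⊕0⊕1⊕1⊕1⊕0⊕1 = 0
Syndrome s16…s1 = 00110 → error at position 6.
Flip position 6: 0000001000001100100001000011101 → 0000011000001100100001000011101

0000011000001100100001000011101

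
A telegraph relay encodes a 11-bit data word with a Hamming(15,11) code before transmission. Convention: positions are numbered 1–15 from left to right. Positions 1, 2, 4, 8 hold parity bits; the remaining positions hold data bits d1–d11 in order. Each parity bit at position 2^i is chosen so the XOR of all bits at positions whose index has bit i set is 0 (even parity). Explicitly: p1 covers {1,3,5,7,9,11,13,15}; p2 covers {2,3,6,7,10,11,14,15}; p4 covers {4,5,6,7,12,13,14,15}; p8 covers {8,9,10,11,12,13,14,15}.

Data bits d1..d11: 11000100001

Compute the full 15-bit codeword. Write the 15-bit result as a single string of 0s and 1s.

Place data at non-parity positions: p1 p2 1 p4 1 0 0 p8 0 1 0 0 0 0 1
p1 (pos 1,3,5,7,9,11,13,15): XOR of data positions = 1⊕1⊕0⊕0⊕0⊕0⊕1 = 1
p2 (pos 2,3,6,7,10,11,14,15): XOR of data positions = 1⊕0⊕0⊕1⊕0⊕0⊕1 = 1
p4 (pos 4,5,6,7,12,13,14,15): XOR of data positions = 1⊕0⊕0⊕0⊕0⊕0⊕1 = 0
p8 (pos 8,9,10,11,12,13,14,15): XOR of data positions = 0⊕1⊕0⊕0⊕0⊕0⊕1 = 0
Codeword: 111010000100001

111010000100001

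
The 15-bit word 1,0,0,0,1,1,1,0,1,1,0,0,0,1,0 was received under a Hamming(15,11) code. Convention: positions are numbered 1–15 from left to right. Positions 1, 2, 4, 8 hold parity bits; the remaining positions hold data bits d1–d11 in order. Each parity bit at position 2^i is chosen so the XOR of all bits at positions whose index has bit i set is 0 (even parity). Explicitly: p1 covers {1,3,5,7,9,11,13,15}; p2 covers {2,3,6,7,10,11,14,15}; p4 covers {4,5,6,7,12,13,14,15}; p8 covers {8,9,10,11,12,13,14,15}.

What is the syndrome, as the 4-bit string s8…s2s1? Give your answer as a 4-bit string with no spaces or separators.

s1 (pos 1,3,5,7,9,11,13,15): 1⊕0⊕1⊕1⊕1⊕0⊕0⊕0 = 0
s2 (pos 2,3,6,7,10,11,14,15): 0⊕0⊕1⊕1⊕1⊕0⊕1⊕0 = 0
s4 (pos 4,5,6,7,12,13,14,15): 0⊕1⊕1⊕1⊕0⊕0⊕1⊕0 = 0
s8 (pos 8,9,10,11,12,13,14,15): 0⊕1⊕1⊕0⊕0⊕0⊕1⊕0 = 1
Syndrome s8…s1 = 1000 → error at position 8.

1000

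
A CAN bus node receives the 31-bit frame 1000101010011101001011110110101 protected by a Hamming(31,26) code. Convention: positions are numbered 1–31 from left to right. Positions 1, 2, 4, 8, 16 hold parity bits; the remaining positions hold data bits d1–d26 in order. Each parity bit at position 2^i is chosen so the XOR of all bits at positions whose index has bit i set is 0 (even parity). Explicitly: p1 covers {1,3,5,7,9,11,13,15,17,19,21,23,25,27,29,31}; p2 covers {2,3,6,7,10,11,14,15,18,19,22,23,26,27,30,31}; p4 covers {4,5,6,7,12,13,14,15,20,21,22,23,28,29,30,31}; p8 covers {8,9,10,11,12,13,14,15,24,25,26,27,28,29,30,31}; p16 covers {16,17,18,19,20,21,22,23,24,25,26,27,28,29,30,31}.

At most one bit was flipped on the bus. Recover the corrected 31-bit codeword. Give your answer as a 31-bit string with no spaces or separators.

s1 (pos 1,3,5,7,9,11,13,15,17,19,21,23,25,27,29,31): 1⊕0⊕1⊕1⊕1⊕0⊕1⊕0⊕0⊕1⊕1⊕1⊕0⊕1⊕1⊕1 = 1
s2 (pos 2,3,6,7,10,11,14,15,18,19,22,23,26,27,30,31): 0⊕0⊕0⊕1⊕0⊕0⊕1⊕0⊕0⊕1⊕1⊕1⊕1⊕1⊕0⊕1 = 0
s4 (pos 4,5,6,7,12,13,14,15,20,21,22,23,28,29,30,31): 0⊕1⊕0⊕1⊕1⊕1⊕1⊕0⊕0⊕1⊕1⊕1⊕0⊕1⊕0⊕1 = 0
s8 (pos 8,9,10,11,12,13,14,15,24,25,26,27,28,29,30,31): 0⊕1⊕0⊕0⊕1⊕1⊕1⊕0⊕1⊕0⊕1⊕1⊕0⊕1⊕0⊕1 = 1
s16 (pos 16,17,18,19,20,21,22,23,24,25,26,27,28,29,30,31): 1⊕0⊕0⊕1⊕0⊕1⊕1⊕1⊕1⊕0⊕1⊕1⊕0⊕1⊕0⊕1 = 0
Syndrome s16…s1 = 01001 → error at position 9.
Flip position 9: 1000101010011101001011110110101 → 1000101000011101001011110110101

1000101000011101001011110110101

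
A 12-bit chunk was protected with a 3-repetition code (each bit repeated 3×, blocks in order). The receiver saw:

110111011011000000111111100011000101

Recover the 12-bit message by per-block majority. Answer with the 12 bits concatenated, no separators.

111100110101

Block 1 (110): 2 ones → 1
Block 2 (111): 3 ones → 1
Block 3 (011): 2 ones → 1
Block 4 (011): 2 ones → 1
Block 5 (000): 0 ones → 0
Block 6 (000): 0 ones → 0
Block 7 (111): 3 ones → 1
Block 8 (111): 3 ones → 1
Block 9 (100): 1 one → 0
Block 10 (011): 2 ones → 1
Block 11 (000): 0 ones → 0
Block 12 (101): 2 ones → 1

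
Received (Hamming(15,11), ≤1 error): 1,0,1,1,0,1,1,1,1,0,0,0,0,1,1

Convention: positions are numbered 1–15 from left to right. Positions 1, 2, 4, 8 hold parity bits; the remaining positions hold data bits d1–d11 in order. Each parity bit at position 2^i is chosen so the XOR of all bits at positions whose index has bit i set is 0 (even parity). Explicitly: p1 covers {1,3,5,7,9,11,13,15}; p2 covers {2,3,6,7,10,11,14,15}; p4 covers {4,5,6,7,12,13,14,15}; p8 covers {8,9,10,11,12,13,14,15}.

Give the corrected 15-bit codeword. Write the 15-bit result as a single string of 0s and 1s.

s1 (pos 1,3,5,7,9,11,13,15): 1⊕1⊕0⊕1⊕1⊕0⊕0⊕1 = 1
s2 (pos 2,3,6,7,10,11,14,15): 0⊕1⊕1⊕1⊕0⊕0⊕1⊕1 = 1
s4 (pos 4,5,6,7,12,13,14,15): 1⊕0⊕1⊕1⊕0⊕0⊕1⊕1 = 1
s8 (pos 8,9,10,11,12,13,14,15): 1⊕1⊕0⊕0⊕0⊕0⊕1⊕1 = 0
Syndrome s8…s1 = 0111 → error at position 7.
Flip position 7: 101101111000011 → 101101011000011

101101011000011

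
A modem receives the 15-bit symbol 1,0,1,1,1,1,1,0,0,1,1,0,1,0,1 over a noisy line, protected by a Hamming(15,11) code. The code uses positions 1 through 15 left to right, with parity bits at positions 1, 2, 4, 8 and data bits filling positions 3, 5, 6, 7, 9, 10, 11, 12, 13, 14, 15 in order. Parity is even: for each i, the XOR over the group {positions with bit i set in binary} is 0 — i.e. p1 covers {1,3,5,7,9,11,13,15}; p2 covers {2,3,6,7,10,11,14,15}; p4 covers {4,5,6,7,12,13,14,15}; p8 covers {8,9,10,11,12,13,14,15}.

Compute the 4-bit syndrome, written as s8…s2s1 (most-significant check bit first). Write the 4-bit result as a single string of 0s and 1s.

0001

s1 (pos 1,3,5,7,9,11,13,15): 1⊕1⊕1⊕1⊕0⊕1⊕1⊕1 = 1
s2 (pos 2,3,6,7,10,11,14,15): 0⊕1⊕1⊕1⊕1⊕1⊕0⊕1 = 0
s4 (pos 4,5,6,7,12,13,14,15): 1⊕1⊕1⊕1⊕0⊕1⊕0⊕1 = 0
s8 (pos 8,9,10,11,12,13,14,15): 0⊕0⊕1⊕1⊕0⊕1⊕0⊕1 = 0
Syndrome s8…s1 = 0001 → error at position 1.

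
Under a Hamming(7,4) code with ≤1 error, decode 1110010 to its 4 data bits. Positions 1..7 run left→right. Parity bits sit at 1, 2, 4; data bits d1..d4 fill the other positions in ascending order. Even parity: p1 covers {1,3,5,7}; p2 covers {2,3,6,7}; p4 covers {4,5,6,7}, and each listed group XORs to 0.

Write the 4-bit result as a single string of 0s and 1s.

s1 (pos 1,3,5,7): 1⊕1⊕0⊕0 = 0
s2 (pos 2,3,6,7): 1⊕1⊕1⊕0 = 1
s4 (pos 4,5,6,7): 0⊕0⊕1⊕0 = 1
Syndrome s4…s1 = 110 → error at position 6.
Flip position 6: 1110010 → 1110000
Read data bits from positions 3,5,6,7: 1000

1000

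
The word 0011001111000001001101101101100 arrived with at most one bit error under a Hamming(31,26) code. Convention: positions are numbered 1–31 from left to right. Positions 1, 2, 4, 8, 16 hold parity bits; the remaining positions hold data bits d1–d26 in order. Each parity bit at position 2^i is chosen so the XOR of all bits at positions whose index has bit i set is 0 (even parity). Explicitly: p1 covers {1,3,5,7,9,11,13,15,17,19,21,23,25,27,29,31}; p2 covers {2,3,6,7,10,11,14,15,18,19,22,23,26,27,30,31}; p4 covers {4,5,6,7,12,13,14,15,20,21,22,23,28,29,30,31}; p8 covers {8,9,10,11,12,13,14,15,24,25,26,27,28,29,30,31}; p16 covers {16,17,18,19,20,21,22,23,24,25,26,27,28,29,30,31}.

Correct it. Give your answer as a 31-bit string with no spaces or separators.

0011001111000001001101101101101

s1 (pos 1,3,5,7,9,11,13,15,17,19,21,23,25,27,29,31): 0⊕1⊕0⊕1⊕1⊕0⊕0⊕0⊕0⊕1⊕0⊕1⊕1⊕0⊕1⊕0 = 1
s2 (pos 2,3,6,7,10,11,14,15,18,19,22,23,26,27,30,31): 0⊕1⊕0⊕1⊕1⊕0⊕0⊕0⊕0⊕1⊕1⊕1⊕1⊕0⊕0⊕0 = 1
s4 (pos 4,5,6,7,12,13,14,15,20,21,22,23,28,29,30,31): 1⊕0⊕0⊕1⊕0⊕0⊕0⊕0⊕1⊕0⊕1⊕1⊕1⊕1⊕0⊕0 = 1
s8 (pos 8,9,10,11,12,13,14,15,24,25,26,27,28,29,30,31): 1⊕1⊕1⊕0⊕0⊕0⊕0⊕0⊕0⊕1⊕1⊕0⊕1⊕1⊕0⊕0 = 1
s16 (pos 16,17,18,19,20,21,22,23,24,25,26,27,28,29,30,31): 1⊕0⊕0⊕1⊕1⊕0⊕1⊕1⊕0⊕1⊕1⊕0⊕1⊕1⊕0⊕0 = 1
Syndrome s16…s1 = 11111 → error at position 31.
Flip position 31: 0011001111000001001101101101100 → 0011001111000001001101101101101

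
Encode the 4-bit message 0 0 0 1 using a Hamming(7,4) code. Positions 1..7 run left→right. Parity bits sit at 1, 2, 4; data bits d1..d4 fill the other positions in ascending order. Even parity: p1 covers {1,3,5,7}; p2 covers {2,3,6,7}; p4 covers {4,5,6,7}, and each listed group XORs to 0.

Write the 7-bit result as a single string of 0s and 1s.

1101001

Place data at non-parity positions: p1 p2 0 p4 0 0 1
p1 (pos 1,3,5,7): XOR of data positions = 0⊕0⊕1 = 1
p2 (pos 2,3,6,7): XOR of data positions = 0⊕0⊕1 = 1
p4 (pos 4,5,6,7): XOR of data positions = 0⊕0⊕1 = 1
Codeword: 1101001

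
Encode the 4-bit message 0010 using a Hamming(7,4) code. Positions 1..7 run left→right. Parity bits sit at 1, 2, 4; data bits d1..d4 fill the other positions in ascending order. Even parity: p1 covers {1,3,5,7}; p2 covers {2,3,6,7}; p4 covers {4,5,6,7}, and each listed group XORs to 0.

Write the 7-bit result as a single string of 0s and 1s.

0101010

Place data at non-parity positions: p1 p2 0 p4 0 1 0
p1 (pos 1,3,5,7): XOR of data positions = 0⊕0⊕0 = 0
p2 (pos 2,3,6,7): XOR of data positions = 0⊕1⊕0 = 1
p4 (pos 4,5,6,7): XOR of data positions = 0⊕1⊕0 = 1
Codeword: 0101010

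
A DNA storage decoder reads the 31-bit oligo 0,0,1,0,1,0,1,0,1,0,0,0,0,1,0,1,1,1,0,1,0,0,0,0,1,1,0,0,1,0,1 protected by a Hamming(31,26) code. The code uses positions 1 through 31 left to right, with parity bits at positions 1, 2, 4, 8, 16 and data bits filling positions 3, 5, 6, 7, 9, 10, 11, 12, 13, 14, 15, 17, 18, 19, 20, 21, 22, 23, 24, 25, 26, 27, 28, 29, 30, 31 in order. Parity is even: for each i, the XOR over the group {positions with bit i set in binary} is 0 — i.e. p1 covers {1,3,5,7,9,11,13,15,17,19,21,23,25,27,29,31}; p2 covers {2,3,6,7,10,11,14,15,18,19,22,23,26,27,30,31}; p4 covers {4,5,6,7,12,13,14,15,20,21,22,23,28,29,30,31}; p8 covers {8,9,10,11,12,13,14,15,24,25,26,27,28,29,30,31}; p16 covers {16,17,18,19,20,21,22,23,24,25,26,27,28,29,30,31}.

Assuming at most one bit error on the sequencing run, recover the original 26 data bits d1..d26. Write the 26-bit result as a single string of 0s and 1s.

11011000010110100001100101

s1 (pos 1,3,5,7,9,11,13,15,17,19,21,23,25,27,29,31): 0⊕1⊕1⊕1⊕1⊕0⊕0⊕0⊕1⊕0⊕0⊕0⊕1⊕0⊕1⊕1 = 0
s2 (pos 2,3,6,7,10,11,14,15,18,19,22,23,26,27,30,31): 0⊕1⊕0⊕1⊕0⊕0⊕1⊕0⊕1⊕0⊕0⊕0⊕1⊕0⊕0⊕1 = 0
s4 (pos 4,5,6,7,12,13,14,15,20,21,22,23,28,29,30,31): 0⊕1⊕0⊕1⊕0⊕0⊕1⊕0⊕1⊕0⊕0⊕0⊕0⊕1⊕0⊕1 = 0
s8 (pos 8,9,10,11,12,13,14,15,24,25,26,27,28,29,30,31): 0⊕1⊕0⊕0⊕0⊕0⊕1⊕0⊕0⊕1⊕1⊕0⊕0⊕1⊕0⊕1 = 0
s16 (pos 16,17,18,19,20,21,22,23,24,25,26,27,28,29,30,31): 1⊕1⊕1⊕0⊕1⊕0⊕0⊕0⊕0⊕1⊕1⊕0⊕0⊕1⊕0⊕1 = 0
Syndrome s16…s1 = 00000 → no error.
Read data bits from positions 3,5,6,7,9,10,11,12,13,14,15,17,18,19,20,21,22,23,24,25,26,27,28,29,30,31: 11011000010110100001100101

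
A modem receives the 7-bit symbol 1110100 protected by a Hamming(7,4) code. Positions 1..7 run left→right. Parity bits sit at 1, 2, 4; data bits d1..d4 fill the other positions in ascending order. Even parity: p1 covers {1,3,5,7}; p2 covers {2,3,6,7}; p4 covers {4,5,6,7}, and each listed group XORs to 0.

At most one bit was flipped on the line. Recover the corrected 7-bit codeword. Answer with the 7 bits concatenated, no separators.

s1 (pos 1,3,5,7): 1⊕1⊕1⊕0 = 1
s2 (pos 2,3,6,7): 1⊕1⊕0⊕0 = 0
s4 (pos 4,5,6,7): 0⊕1⊕0⊕0 = 1
Syndrome s4…s1 = 101 → error at position 5.
Flip position 5: 1110100 → 1110000

1110000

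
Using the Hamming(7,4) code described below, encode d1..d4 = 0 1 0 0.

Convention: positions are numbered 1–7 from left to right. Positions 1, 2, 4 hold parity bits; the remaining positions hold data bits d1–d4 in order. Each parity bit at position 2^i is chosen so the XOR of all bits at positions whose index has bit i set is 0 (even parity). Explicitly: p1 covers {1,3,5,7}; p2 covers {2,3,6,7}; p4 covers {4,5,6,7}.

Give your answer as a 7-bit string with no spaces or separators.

1001100

Place data at non-parity positions: p1 p2 0 p4 1 0 0
p1 (pos 1,3,5,7): XOR of data positions = 0⊕1⊕0 = 1
p2 (pos 2,3,6,7): XOR of data positions = 0⊕0⊕0 = 0
p4 (pos 4,5,6,7): XOR of data positions = 1⊕0⊕0 = 1
Codeword: 1001100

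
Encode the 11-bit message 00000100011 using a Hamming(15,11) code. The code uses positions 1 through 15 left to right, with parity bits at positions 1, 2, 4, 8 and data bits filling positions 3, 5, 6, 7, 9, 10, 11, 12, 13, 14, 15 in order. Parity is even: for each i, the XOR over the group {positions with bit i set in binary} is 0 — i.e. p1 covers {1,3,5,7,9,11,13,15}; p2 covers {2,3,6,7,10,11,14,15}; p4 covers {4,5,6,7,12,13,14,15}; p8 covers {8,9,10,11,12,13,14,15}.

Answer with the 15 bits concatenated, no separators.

110000010100011

Place data at non-parity positions: p1 p2 0 p4 0 0 0 p8 0 1 0 0 0 1 1
p1 (pos 1,3,5,7,9,11,13,15): XOR of data positions = 0⊕0⊕0⊕0⊕0⊕0⊕1 = 1
p2 (pos 2,3,6,7,10,11,14,15): XOR of data positions = 0⊕0⊕0⊕1⊕0⊕1⊕1 = 1
p4 (pos 4,5,6,7,12,13,14,15): XOR of data positions = 0⊕0⊕0⊕0⊕0⊕1⊕1 = 0
p8 (pos 8,9,10,11,12,13,14,15): XOR of data positions = 0⊕1⊕0⊕0⊕0⊕1⊕1 = 1
Codeword: 110000010100011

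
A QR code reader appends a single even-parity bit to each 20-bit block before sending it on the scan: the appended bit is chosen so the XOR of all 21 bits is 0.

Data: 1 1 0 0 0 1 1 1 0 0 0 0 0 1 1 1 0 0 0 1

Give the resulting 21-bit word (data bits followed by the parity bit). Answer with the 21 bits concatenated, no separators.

XOR of the 20 data bits: 1⊕1⊕0⊕0⊕0⊕1⊕1⊕1⊕0⊕0⊕0⊕0⊕0⊕1⊕1⊕1⊕0⊕0⊕0⊕1 = 1
Parity bit = 1 (so all 21 bits XOR to 0).

110001110000011100011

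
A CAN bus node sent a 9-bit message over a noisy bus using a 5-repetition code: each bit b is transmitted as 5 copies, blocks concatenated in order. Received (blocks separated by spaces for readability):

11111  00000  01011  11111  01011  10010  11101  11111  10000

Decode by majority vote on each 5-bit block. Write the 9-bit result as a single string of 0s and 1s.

101110110

Block 1 (11111): 5 ones → 1
Block 2 (00000): 0 ones → 0
Block 3 (01011): 3 ones → 1
Block 4 (11111): 5 ones → 1
Block 5 (01011): 3 ones → 1
Block 6 (10010): 2 ones → 0
Block 7 (11101): 4 ones → 1
Block 8 (11111): 5 ones → 1
Block 9 (10000): 1 one → 0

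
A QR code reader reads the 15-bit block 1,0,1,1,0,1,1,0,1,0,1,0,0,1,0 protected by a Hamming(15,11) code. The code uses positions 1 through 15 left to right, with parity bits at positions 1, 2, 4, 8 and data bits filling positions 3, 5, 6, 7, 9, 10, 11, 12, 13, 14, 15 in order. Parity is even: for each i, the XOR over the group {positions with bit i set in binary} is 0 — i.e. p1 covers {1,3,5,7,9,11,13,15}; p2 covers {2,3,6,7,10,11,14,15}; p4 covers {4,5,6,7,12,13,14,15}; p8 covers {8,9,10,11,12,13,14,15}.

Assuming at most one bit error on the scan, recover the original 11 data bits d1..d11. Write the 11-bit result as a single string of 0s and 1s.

s1 (pos 1,3,5,7,9,11,13,15): 1⊕1⊕0⊕1⊕1⊕1⊕0⊕0 = 1
s2 (pos 2,3,6,7,10,11,14,15): 0⊕1⊕1⊕1⊕0⊕1⊕1⊕0 = 1
s4 (pos 4,5,6,7,12,13,14,15): 1⊕0⊕1⊕1⊕0⊕0⊕1⊕0 = 0
s8 (pos 8,9,10,11,12,13,14,15): 0⊕1⊕0⊕1⊕0⊕0⊕1⊕0 = 1
Syndrome s8…s1 = 1011 → error at position 11.
Flip position 11: 101101101010010 → 101101101000010
Read data bits from positions 3,5,6,7,9,10,11,12,13,14,15: 10111000010

10111000010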